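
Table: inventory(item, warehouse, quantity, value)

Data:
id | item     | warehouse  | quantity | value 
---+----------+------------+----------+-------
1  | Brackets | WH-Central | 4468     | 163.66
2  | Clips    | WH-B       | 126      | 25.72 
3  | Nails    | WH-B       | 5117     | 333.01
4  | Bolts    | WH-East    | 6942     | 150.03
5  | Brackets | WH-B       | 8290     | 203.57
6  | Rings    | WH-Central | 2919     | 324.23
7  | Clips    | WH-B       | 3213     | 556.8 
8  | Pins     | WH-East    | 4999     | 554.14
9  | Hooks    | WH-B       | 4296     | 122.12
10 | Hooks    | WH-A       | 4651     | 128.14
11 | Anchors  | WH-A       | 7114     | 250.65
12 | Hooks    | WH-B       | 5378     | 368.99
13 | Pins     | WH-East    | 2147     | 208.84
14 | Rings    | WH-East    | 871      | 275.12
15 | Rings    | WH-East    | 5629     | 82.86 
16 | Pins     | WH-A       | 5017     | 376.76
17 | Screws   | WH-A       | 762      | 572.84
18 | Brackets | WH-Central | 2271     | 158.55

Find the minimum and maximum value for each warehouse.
SELECT warehouse, MIN(value), MAX(value)
FROM inventory
GROUP BY warehouse

Result:
  WH-A: min=128.14, max=572.84
  WH-B: min=25.72, max=556.80
  WH-Central: min=158.55, max=324.23
  WH-East: min=82.86, max=554.14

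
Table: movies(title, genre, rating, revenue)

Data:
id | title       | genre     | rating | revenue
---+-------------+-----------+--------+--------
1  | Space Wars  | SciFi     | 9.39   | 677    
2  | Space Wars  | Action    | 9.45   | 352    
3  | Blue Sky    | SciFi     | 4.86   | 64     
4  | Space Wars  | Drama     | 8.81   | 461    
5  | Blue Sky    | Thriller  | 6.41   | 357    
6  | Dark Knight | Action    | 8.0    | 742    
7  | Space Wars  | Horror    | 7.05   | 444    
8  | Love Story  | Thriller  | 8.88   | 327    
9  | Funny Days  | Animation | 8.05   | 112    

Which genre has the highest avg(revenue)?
SELECT genre, AVG(revenue) as val
FROM movies
GROUP BY genre
ORDER BY val DESC
LIMIT 1

Result: Action with avg(revenue) = 547.00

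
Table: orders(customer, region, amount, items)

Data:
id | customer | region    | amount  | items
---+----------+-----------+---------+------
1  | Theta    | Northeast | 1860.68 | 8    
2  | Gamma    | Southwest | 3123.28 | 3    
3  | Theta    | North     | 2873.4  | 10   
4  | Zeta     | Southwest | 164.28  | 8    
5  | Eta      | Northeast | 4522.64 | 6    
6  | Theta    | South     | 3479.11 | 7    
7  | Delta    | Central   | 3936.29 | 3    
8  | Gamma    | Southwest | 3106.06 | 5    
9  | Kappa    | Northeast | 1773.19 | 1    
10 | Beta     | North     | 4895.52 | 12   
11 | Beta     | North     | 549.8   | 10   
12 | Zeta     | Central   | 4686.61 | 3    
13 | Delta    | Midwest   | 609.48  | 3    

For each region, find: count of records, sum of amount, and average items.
SELECT region,
       COUNT(*) as cnt,
       SUM(amount) as total_amount,
       AVG(items) as avg_items
FROM orders
GROUP BY region

Result:
  Central: 2 records, 8622.90 total amount, 3.00 avg items
  Midwest: 1 records, 609.48 total amount, 3.00 avg items
  North: 3 records, 8318.72 total amount, 10.67 avg items
  Northeast: 3 records, 8156.51 total amount, 5.00 avg items
  South: 1 records, 3479.11 total amount, 7.00 avg items
  Southwest: 3 records, 6393.62 total amount, 5.33 avg items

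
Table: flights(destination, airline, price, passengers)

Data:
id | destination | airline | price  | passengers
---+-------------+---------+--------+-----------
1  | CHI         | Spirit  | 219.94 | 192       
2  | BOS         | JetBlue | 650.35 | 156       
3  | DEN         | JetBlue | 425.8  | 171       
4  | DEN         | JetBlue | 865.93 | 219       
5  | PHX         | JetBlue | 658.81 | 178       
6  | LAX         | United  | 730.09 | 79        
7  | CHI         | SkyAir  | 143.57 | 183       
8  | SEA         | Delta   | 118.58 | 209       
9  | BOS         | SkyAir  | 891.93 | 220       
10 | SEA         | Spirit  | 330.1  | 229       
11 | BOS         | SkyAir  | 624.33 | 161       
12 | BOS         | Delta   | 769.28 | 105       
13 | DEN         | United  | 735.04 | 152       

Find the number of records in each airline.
SELECT airline, COUNT(*) as count
FROM flights
GROUP BY airline

Result:
  Delta: 2
  JetBlue: 4
  SkyAir: 3
  Spirit: 2
  United: 2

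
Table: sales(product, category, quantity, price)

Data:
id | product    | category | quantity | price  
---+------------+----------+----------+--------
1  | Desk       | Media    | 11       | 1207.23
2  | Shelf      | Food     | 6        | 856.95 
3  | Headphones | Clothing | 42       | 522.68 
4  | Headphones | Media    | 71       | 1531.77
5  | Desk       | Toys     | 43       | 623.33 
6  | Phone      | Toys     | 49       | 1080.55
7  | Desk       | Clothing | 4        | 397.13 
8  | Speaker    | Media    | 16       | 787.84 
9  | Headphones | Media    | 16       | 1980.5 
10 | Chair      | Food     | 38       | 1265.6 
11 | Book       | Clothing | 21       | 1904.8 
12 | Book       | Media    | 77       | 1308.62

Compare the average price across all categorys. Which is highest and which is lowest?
SELECT category, AVG(price)
FROM sales
GROUP BY category
ORDER BY AVG(price)

All groups:
  Toys: 851.94
  Clothing: 941.54
  Food: 1061.28
  Media: 1363.19

Highest: Media (1363.19)
Lowest: Toys (851.94)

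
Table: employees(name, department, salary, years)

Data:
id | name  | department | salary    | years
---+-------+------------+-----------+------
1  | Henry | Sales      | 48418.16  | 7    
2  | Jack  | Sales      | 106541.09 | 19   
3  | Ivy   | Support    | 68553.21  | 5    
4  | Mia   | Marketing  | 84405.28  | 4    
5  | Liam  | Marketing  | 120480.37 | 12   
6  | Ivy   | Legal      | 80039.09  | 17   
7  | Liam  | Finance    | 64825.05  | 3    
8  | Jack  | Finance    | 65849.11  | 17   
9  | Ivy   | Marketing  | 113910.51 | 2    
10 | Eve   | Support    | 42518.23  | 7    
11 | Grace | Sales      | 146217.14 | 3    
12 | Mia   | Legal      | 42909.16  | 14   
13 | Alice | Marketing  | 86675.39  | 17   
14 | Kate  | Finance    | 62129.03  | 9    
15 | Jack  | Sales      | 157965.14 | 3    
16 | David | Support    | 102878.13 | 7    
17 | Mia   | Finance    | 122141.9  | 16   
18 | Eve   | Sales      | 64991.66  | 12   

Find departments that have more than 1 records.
SELECT department, COUNT(*) as cnt
FROM employees
GROUP BY department
HAVING COUNT(*) > 1

Result:
  Finance: 4
  Legal: 2
  Marketing: 4
  Sales: 5
  Support: 3

Note: HAVING filters groups after aggregation, WHERE filters rows before.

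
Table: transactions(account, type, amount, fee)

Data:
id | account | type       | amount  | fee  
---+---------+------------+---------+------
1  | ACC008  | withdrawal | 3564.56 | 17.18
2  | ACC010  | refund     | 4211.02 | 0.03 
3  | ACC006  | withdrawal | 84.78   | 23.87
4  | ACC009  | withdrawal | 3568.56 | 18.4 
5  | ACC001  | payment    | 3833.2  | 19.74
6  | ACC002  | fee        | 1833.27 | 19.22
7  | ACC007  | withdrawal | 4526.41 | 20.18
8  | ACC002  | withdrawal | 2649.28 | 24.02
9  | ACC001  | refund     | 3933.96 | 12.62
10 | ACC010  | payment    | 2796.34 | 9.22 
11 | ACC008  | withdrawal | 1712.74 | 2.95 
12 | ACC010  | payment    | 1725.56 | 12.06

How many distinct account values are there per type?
SELECT type, COUNT(DISTINCT account)
FROM transactions
GROUP BY type

Result:
  fee: 1 distinct
  payment: 2 distinct
  refund: 2 distinct
  withdrawal: 5 distinct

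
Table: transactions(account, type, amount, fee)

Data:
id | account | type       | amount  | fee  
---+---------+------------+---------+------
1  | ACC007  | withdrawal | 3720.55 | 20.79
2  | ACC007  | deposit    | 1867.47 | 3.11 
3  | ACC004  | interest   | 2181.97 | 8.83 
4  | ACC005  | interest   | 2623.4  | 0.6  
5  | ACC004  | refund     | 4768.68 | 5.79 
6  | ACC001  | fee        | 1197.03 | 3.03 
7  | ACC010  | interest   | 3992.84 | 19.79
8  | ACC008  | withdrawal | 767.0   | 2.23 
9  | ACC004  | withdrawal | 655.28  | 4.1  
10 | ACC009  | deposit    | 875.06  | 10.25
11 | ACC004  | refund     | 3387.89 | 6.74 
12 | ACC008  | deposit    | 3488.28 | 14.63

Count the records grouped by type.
SELECT type, COUNT(*) as count
FROM transactions
GROUP BY type

Result:
  deposit: 3
  fee: 1
  interest: 3
  refund: 2
  withdrawal: 3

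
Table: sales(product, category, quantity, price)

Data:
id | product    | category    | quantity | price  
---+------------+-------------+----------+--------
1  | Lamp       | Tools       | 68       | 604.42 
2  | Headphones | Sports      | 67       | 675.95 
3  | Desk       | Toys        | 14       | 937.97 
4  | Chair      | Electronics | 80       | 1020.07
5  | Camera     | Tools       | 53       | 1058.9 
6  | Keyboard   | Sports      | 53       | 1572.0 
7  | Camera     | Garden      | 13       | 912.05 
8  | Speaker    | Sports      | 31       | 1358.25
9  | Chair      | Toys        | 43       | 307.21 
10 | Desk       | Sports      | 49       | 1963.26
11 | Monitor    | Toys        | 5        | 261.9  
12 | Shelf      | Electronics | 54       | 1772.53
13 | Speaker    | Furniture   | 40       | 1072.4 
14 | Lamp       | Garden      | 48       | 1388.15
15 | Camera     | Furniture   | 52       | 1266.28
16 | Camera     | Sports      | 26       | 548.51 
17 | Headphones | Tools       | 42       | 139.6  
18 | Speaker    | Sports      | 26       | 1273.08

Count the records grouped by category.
SELECT category, COUNT(*) as count
FROM sales
GROUP BY category

Result:
  Electronics: 2
  Furniture: 2
  Garden: 2
  Sports: 6
  Tools: 3
  Toys: 3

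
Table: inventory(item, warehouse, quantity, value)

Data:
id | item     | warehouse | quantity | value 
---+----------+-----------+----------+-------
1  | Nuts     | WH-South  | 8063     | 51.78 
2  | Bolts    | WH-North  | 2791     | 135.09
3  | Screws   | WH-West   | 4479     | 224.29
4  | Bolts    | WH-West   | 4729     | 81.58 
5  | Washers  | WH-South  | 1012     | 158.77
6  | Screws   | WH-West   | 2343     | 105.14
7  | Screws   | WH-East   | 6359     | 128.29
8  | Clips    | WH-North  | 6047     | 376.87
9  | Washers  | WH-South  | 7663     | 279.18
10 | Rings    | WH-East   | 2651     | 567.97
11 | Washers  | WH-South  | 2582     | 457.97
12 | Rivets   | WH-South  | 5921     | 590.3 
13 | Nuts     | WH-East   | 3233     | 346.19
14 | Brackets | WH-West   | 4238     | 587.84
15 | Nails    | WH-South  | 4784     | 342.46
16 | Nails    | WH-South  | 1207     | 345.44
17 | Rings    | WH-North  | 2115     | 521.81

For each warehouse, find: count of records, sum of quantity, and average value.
SELECT warehouse,
       COUNT(*) as cnt,
       SUM(quantity) as total_quantity,
       AVG(value) as avg_value
FROM inventory
GROUP BY warehouse

Result:
  WH-East: 3 records, 12243 total quantity, 347.48 avg value
  WH-North: 3 records, 10953 total quantity, 344.59 avg value
  WH-South: 7 records, 31232 total quantity, 317.99 avg value
  WH-West: 4 records, 15789 total quantity, 249.71 avg value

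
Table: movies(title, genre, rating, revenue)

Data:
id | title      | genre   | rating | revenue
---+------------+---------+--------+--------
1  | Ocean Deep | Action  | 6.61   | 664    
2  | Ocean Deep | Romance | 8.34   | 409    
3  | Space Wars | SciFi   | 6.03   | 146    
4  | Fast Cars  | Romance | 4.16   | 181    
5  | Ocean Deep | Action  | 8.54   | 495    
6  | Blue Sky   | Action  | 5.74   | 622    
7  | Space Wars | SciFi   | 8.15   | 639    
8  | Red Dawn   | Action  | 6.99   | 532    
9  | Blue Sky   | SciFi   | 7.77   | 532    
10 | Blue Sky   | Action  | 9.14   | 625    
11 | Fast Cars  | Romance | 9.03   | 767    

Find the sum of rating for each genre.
SELECT genre, SUM(rating) as result
FROM movies
GROUP BY genre

Result:
  Action: 37.02
  Romance: 21.53
  SciFi: 21.95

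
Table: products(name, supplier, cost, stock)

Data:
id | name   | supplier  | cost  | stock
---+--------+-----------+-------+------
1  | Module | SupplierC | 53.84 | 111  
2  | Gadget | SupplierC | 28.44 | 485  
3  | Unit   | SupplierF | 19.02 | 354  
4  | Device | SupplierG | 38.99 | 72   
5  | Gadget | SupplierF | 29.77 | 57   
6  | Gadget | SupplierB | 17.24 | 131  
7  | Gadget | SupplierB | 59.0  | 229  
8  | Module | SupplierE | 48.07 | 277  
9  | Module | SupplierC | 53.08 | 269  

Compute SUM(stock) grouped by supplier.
SELECT supplier, SUM(stock) as result
FROM products
GROUP BY supplier

Result:
  SupplierB: 360
  SupplierC: 865
  SupplierE: 277
  SupplierF: 411
  SupplierG: 72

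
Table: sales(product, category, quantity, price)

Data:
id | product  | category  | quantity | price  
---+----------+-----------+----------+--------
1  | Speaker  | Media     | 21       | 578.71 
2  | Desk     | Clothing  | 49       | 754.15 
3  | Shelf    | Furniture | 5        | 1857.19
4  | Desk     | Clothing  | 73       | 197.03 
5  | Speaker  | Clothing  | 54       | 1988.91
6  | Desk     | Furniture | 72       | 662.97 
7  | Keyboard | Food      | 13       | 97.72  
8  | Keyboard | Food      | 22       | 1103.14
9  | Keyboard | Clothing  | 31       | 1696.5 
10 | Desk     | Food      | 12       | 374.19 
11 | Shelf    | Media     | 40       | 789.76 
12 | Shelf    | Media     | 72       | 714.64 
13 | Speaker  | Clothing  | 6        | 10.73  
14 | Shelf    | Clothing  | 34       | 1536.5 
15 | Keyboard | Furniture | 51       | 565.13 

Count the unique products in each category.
SELECT category, COUNT(DISTINCT product)
FROM sales
GROUP BY category

Result:
  Clothing: 4 distinct
  Food: 2 distinct
  Furniture: 3 distinct
  Media: 2 distinct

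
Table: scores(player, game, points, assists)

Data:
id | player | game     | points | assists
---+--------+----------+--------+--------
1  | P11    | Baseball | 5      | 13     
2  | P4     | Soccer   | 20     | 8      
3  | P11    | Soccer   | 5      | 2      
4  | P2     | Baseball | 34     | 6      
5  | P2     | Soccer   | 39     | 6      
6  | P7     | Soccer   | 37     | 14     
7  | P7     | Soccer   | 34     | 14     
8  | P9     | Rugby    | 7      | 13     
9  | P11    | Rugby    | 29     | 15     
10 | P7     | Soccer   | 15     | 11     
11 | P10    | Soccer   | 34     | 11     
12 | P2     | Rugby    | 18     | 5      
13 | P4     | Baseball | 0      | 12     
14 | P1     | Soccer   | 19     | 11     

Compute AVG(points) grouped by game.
SELECT game, AVG(points) as result
FROM scores
GROUP BY game

Result:
  Baseball: 13.00
  Rugby: 18.00
  Soccer: 25.38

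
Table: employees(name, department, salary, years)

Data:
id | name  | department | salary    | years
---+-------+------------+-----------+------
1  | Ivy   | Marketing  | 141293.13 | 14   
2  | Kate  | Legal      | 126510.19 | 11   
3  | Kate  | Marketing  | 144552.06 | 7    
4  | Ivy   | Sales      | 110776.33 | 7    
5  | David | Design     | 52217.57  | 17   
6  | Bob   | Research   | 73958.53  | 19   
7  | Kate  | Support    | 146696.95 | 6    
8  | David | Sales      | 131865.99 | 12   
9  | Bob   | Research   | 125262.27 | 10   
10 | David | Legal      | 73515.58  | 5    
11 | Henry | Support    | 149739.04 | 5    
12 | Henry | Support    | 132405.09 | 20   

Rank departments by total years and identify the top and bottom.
SELECT department, SUM(years)
FROM employees
GROUP BY department
ORDER BY SUM(years)

All groups:
  Legal: 16
  Design: 17
  Sales: 19
  Marketing: 21
  Research: 29
  Support: 31

Highest: Support (31)
Lowest: Legal (16)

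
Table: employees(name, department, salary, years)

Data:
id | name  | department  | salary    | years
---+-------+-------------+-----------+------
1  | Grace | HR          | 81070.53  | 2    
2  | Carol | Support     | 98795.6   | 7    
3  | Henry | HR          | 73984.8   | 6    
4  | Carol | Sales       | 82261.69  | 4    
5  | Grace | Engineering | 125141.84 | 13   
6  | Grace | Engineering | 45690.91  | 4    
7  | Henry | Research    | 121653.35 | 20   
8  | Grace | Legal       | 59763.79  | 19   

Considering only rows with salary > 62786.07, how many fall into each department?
SELECT department, COUNT(*)
FROM employees
WHERE salary > 62786.07
GROUP BY department

Note: WHERE filters rows before grouping.

Result:
  Engineering: 1
  HR: 2
  Research: 1
  Sales: 1
  Support: 1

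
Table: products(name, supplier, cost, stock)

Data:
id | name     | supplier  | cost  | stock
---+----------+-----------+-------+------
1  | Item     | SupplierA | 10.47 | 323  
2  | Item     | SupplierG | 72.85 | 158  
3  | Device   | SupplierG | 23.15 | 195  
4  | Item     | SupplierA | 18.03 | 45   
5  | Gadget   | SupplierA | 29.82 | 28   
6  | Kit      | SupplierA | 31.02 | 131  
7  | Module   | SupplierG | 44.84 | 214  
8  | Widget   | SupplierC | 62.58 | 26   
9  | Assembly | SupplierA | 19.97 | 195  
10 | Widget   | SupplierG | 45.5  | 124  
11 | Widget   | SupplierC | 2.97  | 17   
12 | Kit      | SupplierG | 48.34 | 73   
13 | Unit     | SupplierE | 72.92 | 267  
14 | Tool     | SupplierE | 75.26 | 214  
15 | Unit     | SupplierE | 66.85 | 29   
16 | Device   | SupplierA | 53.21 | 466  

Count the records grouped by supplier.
SELECT supplier, COUNT(*) as count
FROM products
GROUP BY supplier

Result:
  SupplierA: 6
  SupplierC: 2
  SupplierE: 3
  SupplierG: 5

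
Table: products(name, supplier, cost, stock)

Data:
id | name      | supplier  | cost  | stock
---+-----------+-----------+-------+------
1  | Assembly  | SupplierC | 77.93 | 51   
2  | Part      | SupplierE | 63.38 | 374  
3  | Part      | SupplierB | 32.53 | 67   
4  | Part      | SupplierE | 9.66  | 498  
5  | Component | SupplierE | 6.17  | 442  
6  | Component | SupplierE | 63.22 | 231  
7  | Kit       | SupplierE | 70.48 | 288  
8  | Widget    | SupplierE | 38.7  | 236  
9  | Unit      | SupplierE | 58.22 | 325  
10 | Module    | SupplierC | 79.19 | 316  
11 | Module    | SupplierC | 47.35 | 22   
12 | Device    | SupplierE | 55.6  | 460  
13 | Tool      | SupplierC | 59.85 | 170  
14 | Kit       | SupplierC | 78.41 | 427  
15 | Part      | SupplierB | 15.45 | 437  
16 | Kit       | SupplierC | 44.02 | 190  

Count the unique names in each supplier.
SELECT supplier, COUNT(DISTINCT name)
FROM products
GROUP BY supplier

Result:
  SupplierB: 1 distinct
  SupplierC: 4 distinct
  SupplierE: 6 distinct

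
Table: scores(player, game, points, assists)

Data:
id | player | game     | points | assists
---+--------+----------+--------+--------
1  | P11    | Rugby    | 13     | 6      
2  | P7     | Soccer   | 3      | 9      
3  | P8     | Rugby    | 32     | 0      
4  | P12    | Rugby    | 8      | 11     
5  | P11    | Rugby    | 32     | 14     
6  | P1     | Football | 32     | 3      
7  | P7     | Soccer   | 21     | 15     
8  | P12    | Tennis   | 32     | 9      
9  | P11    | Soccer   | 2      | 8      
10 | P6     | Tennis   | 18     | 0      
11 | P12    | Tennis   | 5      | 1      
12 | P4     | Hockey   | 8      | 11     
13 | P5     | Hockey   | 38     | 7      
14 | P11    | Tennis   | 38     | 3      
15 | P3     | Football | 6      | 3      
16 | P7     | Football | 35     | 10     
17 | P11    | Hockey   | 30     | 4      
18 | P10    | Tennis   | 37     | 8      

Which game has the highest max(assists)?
SELECT game, MAX(assists) as val
FROM scores
GROUP BY game
ORDER BY val DESC
LIMIT 1

Result: Soccer with max(assists) = 15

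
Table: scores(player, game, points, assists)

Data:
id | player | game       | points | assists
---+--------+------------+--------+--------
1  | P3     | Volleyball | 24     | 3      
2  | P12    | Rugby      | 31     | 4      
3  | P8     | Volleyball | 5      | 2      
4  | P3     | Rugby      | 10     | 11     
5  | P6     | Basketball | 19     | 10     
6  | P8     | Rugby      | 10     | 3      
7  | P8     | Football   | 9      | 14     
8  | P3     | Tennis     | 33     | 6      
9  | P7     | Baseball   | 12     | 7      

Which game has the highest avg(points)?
SELECT game, AVG(points) as val
FROM scores
GROUP BY game
ORDER BY val DESC
LIMIT 1

Result: Tennis with avg(points) = 33.00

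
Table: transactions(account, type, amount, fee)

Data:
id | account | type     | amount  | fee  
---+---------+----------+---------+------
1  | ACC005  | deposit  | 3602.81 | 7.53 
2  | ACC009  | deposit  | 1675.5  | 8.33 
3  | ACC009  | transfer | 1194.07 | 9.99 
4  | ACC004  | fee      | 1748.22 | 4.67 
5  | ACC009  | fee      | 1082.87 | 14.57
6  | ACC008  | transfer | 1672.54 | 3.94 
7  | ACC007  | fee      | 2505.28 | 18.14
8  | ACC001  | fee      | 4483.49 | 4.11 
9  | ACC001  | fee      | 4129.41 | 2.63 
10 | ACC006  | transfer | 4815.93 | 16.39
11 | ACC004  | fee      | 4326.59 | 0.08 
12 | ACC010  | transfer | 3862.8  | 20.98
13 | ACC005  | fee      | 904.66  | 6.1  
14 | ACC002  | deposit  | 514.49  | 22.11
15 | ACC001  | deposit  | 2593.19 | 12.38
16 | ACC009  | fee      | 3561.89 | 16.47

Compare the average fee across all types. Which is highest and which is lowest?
SELECT type, AVG(fee)
FROM transactions
GROUP BY type
ORDER BY AVG(fee)

All groups:
  fee: 8.35
  deposit: 12.59
  transfer: 12.83

Highest: transfer (12.83)
Lowest: fee (8.35)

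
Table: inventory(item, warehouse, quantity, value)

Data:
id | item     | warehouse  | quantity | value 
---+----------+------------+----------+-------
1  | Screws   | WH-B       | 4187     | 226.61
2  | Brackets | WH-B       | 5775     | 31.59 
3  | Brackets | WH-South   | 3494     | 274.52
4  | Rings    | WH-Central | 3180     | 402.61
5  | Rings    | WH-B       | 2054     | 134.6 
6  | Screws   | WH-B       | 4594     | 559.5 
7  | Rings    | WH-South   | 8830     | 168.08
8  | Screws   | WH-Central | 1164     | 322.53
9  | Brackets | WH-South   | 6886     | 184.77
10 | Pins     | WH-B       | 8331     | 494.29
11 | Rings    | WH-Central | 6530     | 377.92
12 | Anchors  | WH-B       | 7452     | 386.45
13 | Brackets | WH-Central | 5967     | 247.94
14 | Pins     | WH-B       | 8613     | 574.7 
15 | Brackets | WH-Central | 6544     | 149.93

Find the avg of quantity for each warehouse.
SELECT warehouse, AVG(quantity) as result
FROM inventory
GROUP BY warehouse

Result:
  WH-B: 5858.00
  WH-Central: 4677.00
  WH-South: 6403.33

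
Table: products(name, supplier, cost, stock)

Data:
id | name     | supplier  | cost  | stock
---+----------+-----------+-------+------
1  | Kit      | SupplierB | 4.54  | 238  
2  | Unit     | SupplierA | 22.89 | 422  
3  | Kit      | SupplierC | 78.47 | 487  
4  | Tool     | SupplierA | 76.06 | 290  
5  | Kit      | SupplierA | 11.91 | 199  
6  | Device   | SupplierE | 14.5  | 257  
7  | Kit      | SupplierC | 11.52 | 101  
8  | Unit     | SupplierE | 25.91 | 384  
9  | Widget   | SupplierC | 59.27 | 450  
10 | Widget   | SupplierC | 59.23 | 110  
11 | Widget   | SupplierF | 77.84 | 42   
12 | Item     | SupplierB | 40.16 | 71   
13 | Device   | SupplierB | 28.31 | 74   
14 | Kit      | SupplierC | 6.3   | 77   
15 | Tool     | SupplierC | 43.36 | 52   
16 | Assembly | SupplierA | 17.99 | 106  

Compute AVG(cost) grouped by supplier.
SELECT supplier, AVG(cost) as result
FROM products
GROUP BY supplier

Result:
  SupplierA: 32.21
  SupplierB: 24.34
  SupplierC: 43.03
  SupplierE: 20.21
  SupplierF: 77.84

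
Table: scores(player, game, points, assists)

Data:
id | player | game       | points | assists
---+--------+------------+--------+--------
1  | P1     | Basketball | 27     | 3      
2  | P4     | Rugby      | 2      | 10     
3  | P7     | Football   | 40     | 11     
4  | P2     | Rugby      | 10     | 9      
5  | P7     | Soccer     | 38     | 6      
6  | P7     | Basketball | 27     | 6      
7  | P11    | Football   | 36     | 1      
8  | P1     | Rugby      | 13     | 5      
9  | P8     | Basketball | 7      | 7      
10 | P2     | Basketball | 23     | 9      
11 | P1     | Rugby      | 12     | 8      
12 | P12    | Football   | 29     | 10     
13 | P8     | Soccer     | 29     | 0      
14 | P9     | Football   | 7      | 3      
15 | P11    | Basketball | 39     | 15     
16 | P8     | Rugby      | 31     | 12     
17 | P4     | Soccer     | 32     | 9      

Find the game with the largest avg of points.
SELECT game, AVG(points) as val
FROM scores
GROUP BY game
ORDER BY val DESC
LIMIT 1

Result: Soccer with avg(points) = 33.00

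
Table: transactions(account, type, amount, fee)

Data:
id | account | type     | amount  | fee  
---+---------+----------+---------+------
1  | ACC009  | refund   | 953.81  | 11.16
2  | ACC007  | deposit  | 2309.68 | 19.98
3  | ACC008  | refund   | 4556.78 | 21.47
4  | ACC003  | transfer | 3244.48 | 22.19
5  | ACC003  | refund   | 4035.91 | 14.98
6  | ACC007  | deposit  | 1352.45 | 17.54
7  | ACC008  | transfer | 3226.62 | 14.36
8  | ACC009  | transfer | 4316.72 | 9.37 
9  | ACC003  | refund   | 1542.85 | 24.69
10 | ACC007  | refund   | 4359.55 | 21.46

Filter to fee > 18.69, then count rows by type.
SELECT type, COUNT(*)
FROM transactions
WHERE fee > 18.69
GROUP BY type

Note: WHERE filters rows before grouping.

Result:
  deposit: 1
  refund: 3
  transfer: 1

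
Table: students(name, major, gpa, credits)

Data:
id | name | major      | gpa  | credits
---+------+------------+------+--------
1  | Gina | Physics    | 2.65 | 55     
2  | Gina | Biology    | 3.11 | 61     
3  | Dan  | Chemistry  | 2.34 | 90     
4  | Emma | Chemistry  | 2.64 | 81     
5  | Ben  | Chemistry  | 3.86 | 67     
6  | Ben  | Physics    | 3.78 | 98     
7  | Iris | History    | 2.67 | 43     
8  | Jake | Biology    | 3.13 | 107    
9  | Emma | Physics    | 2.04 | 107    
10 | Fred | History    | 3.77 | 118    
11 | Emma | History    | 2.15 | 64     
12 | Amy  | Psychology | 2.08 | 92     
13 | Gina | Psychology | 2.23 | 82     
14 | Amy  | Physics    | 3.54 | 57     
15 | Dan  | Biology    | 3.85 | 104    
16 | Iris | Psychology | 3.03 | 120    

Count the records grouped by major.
SELECT major, COUNT(*) as count
FROM students
GROUP BY major

Result:
  Biology: 3
  Chemistry: 3
  History: 3
  Physics: 4
  Psychology: 3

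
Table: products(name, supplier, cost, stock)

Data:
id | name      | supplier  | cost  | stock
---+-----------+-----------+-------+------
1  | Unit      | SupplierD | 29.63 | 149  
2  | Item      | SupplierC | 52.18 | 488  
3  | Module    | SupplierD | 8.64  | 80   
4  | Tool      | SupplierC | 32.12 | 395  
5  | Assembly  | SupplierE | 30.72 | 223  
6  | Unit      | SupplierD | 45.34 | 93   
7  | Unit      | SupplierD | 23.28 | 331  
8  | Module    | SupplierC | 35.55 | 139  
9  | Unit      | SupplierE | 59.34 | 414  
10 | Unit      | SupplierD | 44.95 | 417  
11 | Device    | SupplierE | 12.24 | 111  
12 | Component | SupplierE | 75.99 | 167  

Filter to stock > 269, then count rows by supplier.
SELECT supplier, COUNT(*)
FROM products
WHERE stock > 269
GROUP BY supplier

Note: WHERE filters rows before grouping.

Result:
  SupplierC: 2
  SupplierD: 2
  SupplierE: 1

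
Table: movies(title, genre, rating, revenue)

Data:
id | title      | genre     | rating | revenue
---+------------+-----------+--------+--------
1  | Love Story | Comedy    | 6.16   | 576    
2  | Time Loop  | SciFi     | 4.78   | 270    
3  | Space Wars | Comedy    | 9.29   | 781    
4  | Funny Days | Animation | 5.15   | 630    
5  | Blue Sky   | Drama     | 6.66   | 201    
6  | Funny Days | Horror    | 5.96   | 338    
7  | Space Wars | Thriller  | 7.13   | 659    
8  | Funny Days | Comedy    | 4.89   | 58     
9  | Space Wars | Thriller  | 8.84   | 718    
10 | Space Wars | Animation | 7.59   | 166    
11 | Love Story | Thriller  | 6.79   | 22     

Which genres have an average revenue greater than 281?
SELECT genre, AVG(revenue)
FROM movies
GROUP BY genre
HAVING AVG(revenue) > 281

Result:
  Animation: avg=398.00
  Comedy: avg=471.67
  Horror: avg=338.00
  Thriller: avg=466.33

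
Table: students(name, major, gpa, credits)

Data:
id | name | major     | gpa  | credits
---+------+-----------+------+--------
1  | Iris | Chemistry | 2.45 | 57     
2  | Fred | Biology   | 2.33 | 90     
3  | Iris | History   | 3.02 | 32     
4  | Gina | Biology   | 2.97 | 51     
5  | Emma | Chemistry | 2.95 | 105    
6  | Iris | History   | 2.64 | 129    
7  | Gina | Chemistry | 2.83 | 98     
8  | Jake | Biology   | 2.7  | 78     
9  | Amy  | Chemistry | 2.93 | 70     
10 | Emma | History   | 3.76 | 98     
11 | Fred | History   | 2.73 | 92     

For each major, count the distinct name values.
SELECT major, COUNT(DISTINCT name)
FROM students
GROUP BY major

Result:
  Biology: 3 distinct
  Chemistry: 4 distinct
  History: 3 distinct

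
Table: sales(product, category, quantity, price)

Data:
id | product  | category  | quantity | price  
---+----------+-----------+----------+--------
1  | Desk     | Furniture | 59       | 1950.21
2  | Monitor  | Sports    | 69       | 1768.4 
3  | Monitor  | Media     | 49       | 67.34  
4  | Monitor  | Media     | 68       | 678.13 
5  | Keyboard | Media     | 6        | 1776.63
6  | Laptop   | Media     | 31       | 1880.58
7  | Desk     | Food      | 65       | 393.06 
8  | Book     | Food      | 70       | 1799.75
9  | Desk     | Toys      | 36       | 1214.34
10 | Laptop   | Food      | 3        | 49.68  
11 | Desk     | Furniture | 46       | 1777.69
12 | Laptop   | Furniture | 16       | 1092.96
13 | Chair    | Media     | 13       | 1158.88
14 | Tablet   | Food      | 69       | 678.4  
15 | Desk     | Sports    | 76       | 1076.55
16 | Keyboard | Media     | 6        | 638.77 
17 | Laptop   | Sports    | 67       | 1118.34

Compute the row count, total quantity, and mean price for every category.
SELECT category,
       COUNT(*) as cnt,
       SUM(quantity) as total_quantity,
       AVG(price) as avg_price
FROM sales
GROUP BY category

Result:
  Food: 4 records, 207 total quantity, 730.22 avg price
  Furniture: 3 records, 121 total quantity, 1606.95 avg price
  Media: 6 records, 173 total quantity, 1033.39 avg price
  Sports: 3 records, 212 total quantity, 1321.10 avg price
  Toys: 1 records, 36 total quantity, 1214.34 avg price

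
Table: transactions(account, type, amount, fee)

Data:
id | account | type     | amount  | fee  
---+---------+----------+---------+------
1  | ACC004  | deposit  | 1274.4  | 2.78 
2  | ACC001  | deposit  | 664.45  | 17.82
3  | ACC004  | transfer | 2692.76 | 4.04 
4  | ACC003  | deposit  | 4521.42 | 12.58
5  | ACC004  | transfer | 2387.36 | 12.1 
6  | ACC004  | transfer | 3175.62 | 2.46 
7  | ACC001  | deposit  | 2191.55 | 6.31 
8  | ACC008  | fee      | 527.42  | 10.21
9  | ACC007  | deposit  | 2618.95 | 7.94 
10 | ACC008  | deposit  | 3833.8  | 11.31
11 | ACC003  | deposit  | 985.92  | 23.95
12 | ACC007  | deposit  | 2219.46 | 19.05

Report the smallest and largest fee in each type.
SELECT type, MIN(fee), MAX(fee)
FROM transactions
GROUP BY type

Result:
  deposit: min=2.78, max=23.95
  fee: min=10.21, max=10.21
  transfer: min=2.46, max=12.10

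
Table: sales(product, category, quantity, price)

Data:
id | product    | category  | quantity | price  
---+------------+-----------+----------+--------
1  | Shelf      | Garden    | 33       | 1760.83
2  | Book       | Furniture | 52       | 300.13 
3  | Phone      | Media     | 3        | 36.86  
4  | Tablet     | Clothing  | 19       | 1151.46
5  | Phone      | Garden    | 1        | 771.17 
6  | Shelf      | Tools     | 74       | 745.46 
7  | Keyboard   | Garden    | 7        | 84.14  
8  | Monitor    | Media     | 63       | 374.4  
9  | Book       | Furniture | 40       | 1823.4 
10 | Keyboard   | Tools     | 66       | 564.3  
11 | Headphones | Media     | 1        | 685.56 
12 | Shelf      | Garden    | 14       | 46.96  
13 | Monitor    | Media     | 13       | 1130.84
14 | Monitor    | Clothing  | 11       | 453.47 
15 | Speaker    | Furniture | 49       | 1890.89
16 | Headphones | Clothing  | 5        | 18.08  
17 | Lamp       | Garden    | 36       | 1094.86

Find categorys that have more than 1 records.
SELECT category, COUNT(*) as cnt
FROM sales
GROUP BY category
HAVING COUNT(*) > 1

Result:
  Clothing: 3
  Furniture: 3
  Garden: 5
  Media: 4
  Tools: 2

Note: HAVING filters groups after aggregation, WHERE filters rows before.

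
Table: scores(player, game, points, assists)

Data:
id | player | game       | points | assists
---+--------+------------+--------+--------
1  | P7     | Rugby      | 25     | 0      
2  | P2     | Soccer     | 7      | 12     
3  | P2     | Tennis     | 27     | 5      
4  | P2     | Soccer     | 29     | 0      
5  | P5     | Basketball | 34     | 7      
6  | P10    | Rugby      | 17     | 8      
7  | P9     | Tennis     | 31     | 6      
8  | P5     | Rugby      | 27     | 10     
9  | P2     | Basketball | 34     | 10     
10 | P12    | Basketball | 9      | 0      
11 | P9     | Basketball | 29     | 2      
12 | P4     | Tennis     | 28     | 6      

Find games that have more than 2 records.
SELECT game, COUNT(*) as cnt
FROM scores
GROUP BY game
HAVING COUNT(*) > 2

Result:
  Basketball: 4
  Rugby: 3
  Tennis: 3

Note: HAVING filters groups after aggregation, WHERE filters rows before.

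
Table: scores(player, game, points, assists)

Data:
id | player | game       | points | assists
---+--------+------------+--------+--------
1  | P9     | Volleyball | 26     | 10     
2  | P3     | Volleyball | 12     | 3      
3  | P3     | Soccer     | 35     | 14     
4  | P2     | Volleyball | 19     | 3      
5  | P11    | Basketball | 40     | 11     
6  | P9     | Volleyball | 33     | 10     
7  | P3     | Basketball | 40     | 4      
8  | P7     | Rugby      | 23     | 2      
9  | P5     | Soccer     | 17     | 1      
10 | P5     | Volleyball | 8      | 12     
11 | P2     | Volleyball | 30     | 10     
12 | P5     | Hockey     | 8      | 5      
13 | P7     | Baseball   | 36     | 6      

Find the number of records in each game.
SELECT game, COUNT(*) as count
FROM scores
GROUP BY game

Result:
  Baseball: 1
  Basketball: 2
  Hockey: 1
  Rugby: 1
  Soccer: 2
  Volleyball: 6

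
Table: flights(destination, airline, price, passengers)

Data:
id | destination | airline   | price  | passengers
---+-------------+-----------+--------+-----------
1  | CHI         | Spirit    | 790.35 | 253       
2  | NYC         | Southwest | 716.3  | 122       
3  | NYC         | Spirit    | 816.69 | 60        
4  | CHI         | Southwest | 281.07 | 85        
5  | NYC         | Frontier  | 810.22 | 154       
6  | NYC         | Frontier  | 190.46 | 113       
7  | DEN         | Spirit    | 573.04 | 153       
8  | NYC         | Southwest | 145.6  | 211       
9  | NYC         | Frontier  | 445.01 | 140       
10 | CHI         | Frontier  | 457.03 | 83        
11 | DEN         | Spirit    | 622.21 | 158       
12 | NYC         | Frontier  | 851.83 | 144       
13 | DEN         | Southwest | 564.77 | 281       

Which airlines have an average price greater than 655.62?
SELECT airline, AVG(price)
FROM flights
GROUP BY airline
HAVING AVG(price) > 655.62

Result:
  Spirit: avg=700.57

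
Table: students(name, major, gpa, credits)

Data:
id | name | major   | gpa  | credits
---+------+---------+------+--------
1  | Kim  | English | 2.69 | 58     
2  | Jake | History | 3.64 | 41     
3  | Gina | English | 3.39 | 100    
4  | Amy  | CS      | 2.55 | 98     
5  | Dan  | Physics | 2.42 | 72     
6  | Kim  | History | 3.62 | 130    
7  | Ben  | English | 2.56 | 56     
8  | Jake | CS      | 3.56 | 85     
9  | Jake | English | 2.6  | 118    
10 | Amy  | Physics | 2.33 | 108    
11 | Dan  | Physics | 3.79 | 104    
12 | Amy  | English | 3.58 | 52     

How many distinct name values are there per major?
SELECT major, COUNT(DISTINCT name)
FROM students
GROUP BY major

Result:
  CS: 2 distinct
  English: 5 distinct
  History: 2 distinct
  Physics: 2 distinct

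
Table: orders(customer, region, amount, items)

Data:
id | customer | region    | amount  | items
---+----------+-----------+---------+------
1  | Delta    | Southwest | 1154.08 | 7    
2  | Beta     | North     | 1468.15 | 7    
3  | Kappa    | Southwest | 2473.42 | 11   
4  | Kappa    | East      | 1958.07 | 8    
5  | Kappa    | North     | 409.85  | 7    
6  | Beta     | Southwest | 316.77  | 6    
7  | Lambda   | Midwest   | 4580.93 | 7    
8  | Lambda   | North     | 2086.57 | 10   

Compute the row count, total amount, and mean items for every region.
SELECT region,
       COUNT(*) as cnt,
       SUM(amount) as total_amount,
       AVG(items) as avg_items
FROM orders
GROUP BY region

Result:
  East: 1 records, 1958.07 total amount, 8.00 avg items
  Midwest: 1 records, 4580.93 total amount, 7.00 avg items
  North: 3 records, 3964.57 total amount, 8.00 avg items
  Southwest: 3 records, 3944.27 total amount, 8.00 avg items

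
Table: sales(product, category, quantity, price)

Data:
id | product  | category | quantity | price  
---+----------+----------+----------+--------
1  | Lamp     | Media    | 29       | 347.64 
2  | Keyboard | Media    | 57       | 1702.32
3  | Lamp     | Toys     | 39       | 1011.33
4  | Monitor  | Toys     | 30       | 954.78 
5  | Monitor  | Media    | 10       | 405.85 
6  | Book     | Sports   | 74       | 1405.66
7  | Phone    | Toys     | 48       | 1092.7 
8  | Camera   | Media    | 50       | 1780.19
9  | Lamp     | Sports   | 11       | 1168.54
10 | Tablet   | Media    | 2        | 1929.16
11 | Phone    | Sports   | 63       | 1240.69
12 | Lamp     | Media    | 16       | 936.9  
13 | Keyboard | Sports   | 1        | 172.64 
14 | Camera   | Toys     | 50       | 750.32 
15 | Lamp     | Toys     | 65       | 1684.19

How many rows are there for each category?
SELECT category, COUNT(*) as count
FROM sales
GROUP BY category

Result:
  Media: 6
  Sports: 4
  Toys: 5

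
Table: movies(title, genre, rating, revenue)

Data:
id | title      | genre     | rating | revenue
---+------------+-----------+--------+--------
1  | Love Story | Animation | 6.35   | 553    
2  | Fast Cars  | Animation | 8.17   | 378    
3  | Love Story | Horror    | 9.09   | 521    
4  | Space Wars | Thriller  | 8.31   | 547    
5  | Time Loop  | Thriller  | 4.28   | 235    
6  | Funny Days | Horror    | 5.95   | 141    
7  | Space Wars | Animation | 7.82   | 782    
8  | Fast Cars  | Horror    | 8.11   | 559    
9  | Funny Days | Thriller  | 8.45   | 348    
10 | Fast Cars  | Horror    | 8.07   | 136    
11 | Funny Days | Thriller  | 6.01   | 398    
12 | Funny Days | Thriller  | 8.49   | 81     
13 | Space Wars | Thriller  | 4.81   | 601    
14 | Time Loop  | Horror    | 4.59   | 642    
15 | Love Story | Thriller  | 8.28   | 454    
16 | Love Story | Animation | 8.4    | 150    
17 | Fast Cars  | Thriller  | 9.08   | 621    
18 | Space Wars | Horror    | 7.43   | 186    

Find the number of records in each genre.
SELECT genre, COUNT(*) as count
FROM movies
GROUP BY genre

Result:
  Animation: 4
  Horror: 6
  Thriller: 8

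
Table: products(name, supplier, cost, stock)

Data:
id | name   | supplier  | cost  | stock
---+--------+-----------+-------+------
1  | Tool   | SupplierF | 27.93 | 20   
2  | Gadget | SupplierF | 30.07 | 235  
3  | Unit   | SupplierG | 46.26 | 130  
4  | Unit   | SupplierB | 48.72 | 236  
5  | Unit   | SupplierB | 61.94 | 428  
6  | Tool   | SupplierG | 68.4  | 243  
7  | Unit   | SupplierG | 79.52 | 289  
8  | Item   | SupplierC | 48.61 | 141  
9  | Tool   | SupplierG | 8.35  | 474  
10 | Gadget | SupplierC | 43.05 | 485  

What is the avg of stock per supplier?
SELECT supplier, AVG(stock) as result
FROM products
GROUP BY supplier

Result:
  SupplierB: 332.00
  SupplierC: 313.00
  SupplierF: 127.50
  SupplierG: 284.00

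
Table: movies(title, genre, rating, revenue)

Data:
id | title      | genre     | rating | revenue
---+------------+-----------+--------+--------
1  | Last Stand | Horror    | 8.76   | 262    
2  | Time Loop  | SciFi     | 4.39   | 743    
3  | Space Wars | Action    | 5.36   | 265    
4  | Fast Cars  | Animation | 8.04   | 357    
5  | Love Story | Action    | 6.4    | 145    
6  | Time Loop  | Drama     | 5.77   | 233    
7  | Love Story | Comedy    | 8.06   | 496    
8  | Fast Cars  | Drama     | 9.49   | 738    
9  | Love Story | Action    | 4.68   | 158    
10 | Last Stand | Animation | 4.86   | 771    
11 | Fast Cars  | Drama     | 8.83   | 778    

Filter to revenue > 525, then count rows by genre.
SELECT genre, COUNT(*)
FROM movies
WHERE revenue > 525
GROUP BY genre

Note: WHERE filters rows before grouping.

Result:
  Animation: 1
  Drama: 2
  SciFi: 1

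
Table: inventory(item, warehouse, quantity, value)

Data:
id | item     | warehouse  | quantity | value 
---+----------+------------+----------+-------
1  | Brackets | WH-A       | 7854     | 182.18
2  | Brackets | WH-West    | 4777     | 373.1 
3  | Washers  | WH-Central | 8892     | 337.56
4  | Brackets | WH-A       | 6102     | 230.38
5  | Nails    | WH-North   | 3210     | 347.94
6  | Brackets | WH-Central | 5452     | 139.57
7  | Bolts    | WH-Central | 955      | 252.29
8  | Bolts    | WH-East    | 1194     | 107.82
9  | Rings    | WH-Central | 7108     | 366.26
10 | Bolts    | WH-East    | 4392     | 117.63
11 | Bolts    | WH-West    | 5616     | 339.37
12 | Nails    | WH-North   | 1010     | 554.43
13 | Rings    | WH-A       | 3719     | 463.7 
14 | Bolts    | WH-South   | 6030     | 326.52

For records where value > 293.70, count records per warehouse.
SELECT warehouse, COUNT(*)
FROM inventory
WHERE value > 293.70
GROUP BY warehouse

Note: WHERE filters rows before grouping.

Result:
  WH-A: 1
  WH-Central: 2
  WH-North: 2
  WH-South: 1
  WH-West: 2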